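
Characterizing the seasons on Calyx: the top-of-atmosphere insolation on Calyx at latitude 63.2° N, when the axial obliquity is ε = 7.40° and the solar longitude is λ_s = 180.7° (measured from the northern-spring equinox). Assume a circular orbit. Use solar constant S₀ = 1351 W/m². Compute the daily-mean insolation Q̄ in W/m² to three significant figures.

Q̄ ≈ 193 W/m²

Solar declination: sin δ = sin ε · sin λ_s = sin 7.40° × sin 180.7° = -0.00157, so δ = -0.090°.
cos H₀ = −tan(+63.2°) tan(-0.090°) = 0.0031, H₀ = 1.5677 rad.
Bracket: H₀ sin φ sin δ + cos φ cos δ sin H₀ = 1.5677×0.89259×-0.00157 + 0.45088×1.00000×1.00000 = -0.002197 + 0.450880 = 0.448683.
Q̄ = (S₀/π) × [bracket] = (1351/π) × 0.448683 = 193.0 W/m².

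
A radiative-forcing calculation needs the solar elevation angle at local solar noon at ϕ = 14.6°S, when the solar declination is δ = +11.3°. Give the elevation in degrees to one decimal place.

64.1°

At local noon the hour angle is zero, so the zenith angle equals |ϕ − δ| = |-14.6° − (+11.300°)| = 25.900°.
Elevation = 90° − 25.900° = 64.1°.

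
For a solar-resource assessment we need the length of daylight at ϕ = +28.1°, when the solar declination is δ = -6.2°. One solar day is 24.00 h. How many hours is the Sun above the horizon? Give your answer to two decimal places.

cos h₀ = −tan ϕ · tan δ = −tan(+28.1°) × tan(-6.200°) = 0.0580, so h₀ = 1.5128 rad = 86.67°.
Daylight = 2h₀/(2π) × 24.00 h = (1.5128/π) × 24.00 = 11.56 h.

11.56 h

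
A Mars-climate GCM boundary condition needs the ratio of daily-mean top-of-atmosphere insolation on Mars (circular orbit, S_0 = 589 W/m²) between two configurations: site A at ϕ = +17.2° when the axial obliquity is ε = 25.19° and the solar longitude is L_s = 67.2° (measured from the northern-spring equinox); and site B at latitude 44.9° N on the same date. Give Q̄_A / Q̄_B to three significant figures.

— Configuration A (ϕ=+17.2°):
Solar declination: sin δ = sin ε · sin L_s = sin 25.19° × sin 67.2° = 0.39236, so δ = +23.102°.
cos h₀ = −tan(+17.2°) tan(+23.102°) = -0.1320, h₀ = 1.7032 rad.
Bracket: h₀ sin ϕ sin δ + cos ϕ cos δ sin h₀ = 1.7032×0.29571×0.39236 + 0.95528×0.91981×0.99124 = 0.197613 + 0.870979 = 1.068592.
Q̄ = (S_0/π) × [bracket] = (589/π) × 1.068592 = 200.34 W/m².
— Configuration B (ϕ=+44.9°):
cos h₀ = −tan(+44.9°) tan(+23.102°) = -0.4251, h₀ = 2.0099 rad.
Bracket: h₀ sin ϕ sin δ + cos ϕ cos δ sin h₀ = 2.0099×0.70587×0.39236 + 0.70834×0.91981×0.90515 = 0.556652 + 0.589740 = 1.146392.
Q̄ = (S_0/π) × [bracket] = (589/π) × 1.146392 = 214.93 W/m².
Ratio Q̄_A / Q̄_B = 200.34 / 214.93 = 0.9321.

Q̄_A / Q̄_B ≈ 0.932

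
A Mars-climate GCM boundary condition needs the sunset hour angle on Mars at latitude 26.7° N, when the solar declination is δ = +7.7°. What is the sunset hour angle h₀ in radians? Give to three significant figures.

h₀ = 1.64 rad

cos h₀ = −tan ϕ · tan δ = −tan(+26.7°) × tan(+7.700°) = -0.0680, so h₀ = 1.6389 rad = 93.90°.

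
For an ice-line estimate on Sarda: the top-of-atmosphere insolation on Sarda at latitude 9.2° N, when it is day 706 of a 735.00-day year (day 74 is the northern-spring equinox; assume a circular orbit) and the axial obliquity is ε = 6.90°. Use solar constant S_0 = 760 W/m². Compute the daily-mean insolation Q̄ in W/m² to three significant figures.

Q̄ ≈ 232 W/m²

Solar longitude: L_s = 360° × (706 − 74)/735.00 = 309.551°.
sin δ = sin 6.90° × sin 309.551° = -0.09263, so δ = -5.315°.
cos h₀ = −tan(+9.2°) tan(-5.315°) = 0.0151, h₀ = 1.5557 rad.
Bracket: h₀ sin ϕ sin δ + cos ϕ cos δ sin h₀ = 1.5557×0.15988×-0.09263 + 0.98714×0.99570×0.99989 = -0.023039 + 0.982787 = 0.959748.
Q̄ = (S_0/π) × [bracket] = (760/π) × 0.959748 = 232.2 W/m².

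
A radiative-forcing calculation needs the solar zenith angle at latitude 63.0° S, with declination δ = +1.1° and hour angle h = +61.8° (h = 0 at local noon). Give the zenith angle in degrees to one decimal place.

cos θ_z = sin φ sin δ + cos φ cos δ cos h = -0.017105 + 0.214494 = 0.197389.
θ_z = arccos(0.197389) = 78.6°.

θ_z = 78.6°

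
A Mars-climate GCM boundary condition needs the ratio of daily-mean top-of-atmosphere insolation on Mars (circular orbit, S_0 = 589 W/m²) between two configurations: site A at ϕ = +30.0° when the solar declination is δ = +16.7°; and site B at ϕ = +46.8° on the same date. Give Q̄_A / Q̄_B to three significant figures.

Q̄_A / Q̄_B ≈ 1.05

— Configuration A (ϕ=+30.0°):
cos h₀ = −tan(+30.0°) tan(+16.700°) = -0.1732, h₀ = 1.7449 rad.
Bracket: h₀ sin ϕ sin δ + cos ϕ cos δ sin h₀ = 1.7449×0.50000×0.28736 + 0.86603×0.95782×0.98488 = 0.250707 + 0.816959 = 1.067666.
Q̄ = (S_0/π) × [bracket] = (589/π) × 1.067666 = 200.17 W/m².
— Configuration B (ϕ=+46.8°):
cos h₀ = −tan(+46.8°) tan(+16.700°) = -0.3195, h₀ = 1.8960 rad.
Bracket: h₀ sin ϕ sin δ + cos ϕ cos δ sin h₀ = 1.8960×0.72897×0.28736 + 0.68455×0.95782×0.94759 = 0.397168 + 0.621312 = 1.018480.
Q̄ = (S_0/π) × [bracket] = (589/π) × 1.018480 = 190.95 W/m².
Ratio Q̄_A / Q̄_B = 200.17 / 190.95 = 1.048.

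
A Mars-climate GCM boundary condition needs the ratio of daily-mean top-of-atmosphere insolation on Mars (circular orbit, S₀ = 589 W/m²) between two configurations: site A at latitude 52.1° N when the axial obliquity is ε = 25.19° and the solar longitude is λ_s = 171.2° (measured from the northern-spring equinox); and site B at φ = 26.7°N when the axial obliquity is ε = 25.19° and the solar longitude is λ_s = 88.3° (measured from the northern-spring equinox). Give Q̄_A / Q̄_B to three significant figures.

Q̄_A / Q̄_B ≈ 0.615

— Configuration A (φ=+52.1°):
Solar declination: sin δ = sin ε · sin λ_s = sin 25.19° × sin 171.2° = 0.06511, so δ = +3.733°.
cos H₀ = −tan(+52.1°) tan(+3.733°) = -0.0838, H₀ = 1.6547 rad.
Bracket: H₀ sin φ sin δ + cos φ cos δ sin H₀ = 1.6547×0.78908×0.06511 + 0.61429×0.99788×0.99648 = 0.085014 + 0.610830 = 0.695844.
Q̄ = (S₀/π) × [bracket] = (589/π) × 0.695844 = 130.46 W/m².
— Configuration B (φ=+26.7°):
Solar declination: sin δ = sin ε · sin λ_s = sin 25.19° × sin 88.3° = 0.42543, so δ = +25.178°.
cos H₀ = −tan(+26.7°) tan(+25.178°) = -0.2364, H₀ = 1.8095 rad.
Bracket: H₀ sin φ sin δ + cos φ cos δ sin H₀ = 1.8095×0.44932×0.42543 + 0.89337×0.90499×0.97165 = 0.345894 + 0.785570 = 1.131464.
Q̄ = (S₀/π) × [bracket] = (589/π) × 1.131464 = 212.13 W/m².
Ratio Q̄_A / Q̄_B = 130.46 / 212.13 = 0.6150.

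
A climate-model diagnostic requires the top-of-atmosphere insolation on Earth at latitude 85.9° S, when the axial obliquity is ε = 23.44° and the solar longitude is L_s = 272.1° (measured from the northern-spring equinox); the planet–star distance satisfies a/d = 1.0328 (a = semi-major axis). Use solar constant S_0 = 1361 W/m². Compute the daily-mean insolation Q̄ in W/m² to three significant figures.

Q̄ ≈ 576 W/m²

Solar declination: sin δ = sin ε · sin L_s = sin 23.44° × sin 272.1° = -0.39752, so δ = -23.423°.
cos h₀ = −tan(-85.9°) tan(-23.423°) = -6.0438 ≤ −1 ⇒ polar day, h₀ = π.
Bracket: h₀ sin ϕ sin δ + cos ϕ cos δ sin h₀ = 3.1416×-0.99744×-0.39752 + 0.07150×0.91759×0.00000 = 1.245652 + 0.000000 = 1.245652.
Inverse-square distance factor (a/d)² = 1.0328² = 1.066676.
Q̄ = (S_0/π) × 1.066676 × [bracket] = (1361/π) × 1.066676 × 1.245652 = 575.6 W/m².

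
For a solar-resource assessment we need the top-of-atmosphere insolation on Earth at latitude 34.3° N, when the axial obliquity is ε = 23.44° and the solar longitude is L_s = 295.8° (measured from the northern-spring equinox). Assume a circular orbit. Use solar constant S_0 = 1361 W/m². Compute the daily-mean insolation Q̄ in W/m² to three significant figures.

Q̄ ≈ 208 W/m²

Solar declination: sin δ = sin ε · sin L_s = sin 23.44° × sin 295.8° = -0.35814, so δ = -20.986°.
cos h₀ = −tan(+34.3°) tan(-20.986°) = 0.2617, h₀ = 1.3061 rad.
Bracket: h₀ sin ϕ sin δ + cos ϕ cos δ sin h₀ = 1.3061×0.56353×-0.35814 + 0.82610×0.93367×0.96516 = -0.263601 + 0.744433 = 0.480832.
Q̄ = (S_0/π) × [bracket] = (1361/π) × 0.480832 = 208.3 W/m².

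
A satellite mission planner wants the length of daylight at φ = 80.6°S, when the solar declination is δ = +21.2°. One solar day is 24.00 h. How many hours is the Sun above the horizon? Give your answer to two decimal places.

cos H₀ = −tan φ · tan δ = 2.3430 ≥ 1, so the Sun never rises (polar night) and H₀ = 0.
Daylight = 2H₀/(2π) × 24.00 h = (0.0000/π) × 24.00 = 0.00 h.

0.00 h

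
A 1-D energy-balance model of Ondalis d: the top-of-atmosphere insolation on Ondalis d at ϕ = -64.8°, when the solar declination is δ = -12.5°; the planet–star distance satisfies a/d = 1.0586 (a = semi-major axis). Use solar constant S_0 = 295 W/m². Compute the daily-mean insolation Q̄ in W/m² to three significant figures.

Q̄ ≈ 81.1 W/m²

cos h₀ = −tan(-64.8°) tan(-12.500°) = -0.4711, h₀ = 2.0614 rad.
Bracket: h₀ sin ϕ sin δ + cos ϕ cos δ sin h₀ = 2.0614×-0.90483×-0.21644 + 0.42578×0.97630×0.88207 = 0.403707 + 0.366667 = 0.770374.
Inverse-square distance factor (a/d)² = 1.0586² = 1.120634.
Q̄ = (S_0/π) × 1.120634 × [bracket] = (295/π) × 1.120634 × 0.770374 = 81.07 W/m².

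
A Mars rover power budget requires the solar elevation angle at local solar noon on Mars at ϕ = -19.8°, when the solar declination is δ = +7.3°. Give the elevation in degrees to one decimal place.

At local noon the hour angle is zero, so the zenith angle equals |ϕ − δ| = |-19.8° − (+7.300°)| = 27.100°.
Elevation = 90° − 27.100° = 62.9°.

62.9°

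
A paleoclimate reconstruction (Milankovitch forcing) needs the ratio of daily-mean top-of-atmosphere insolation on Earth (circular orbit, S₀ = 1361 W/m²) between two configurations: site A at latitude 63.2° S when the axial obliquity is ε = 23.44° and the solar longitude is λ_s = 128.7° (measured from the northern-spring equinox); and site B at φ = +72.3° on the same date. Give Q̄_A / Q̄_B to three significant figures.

— Configuration A (φ=-63.2°):
Solar declination: sin δ = sin ε · sin λ_s = sin 23.44° × sin 128.7° = 0.31045, so δ = +18.086°.
cos H₀ = −tan(-63.2°) tan(+18.086°) = 0.6465, H₀ = 0.8678 rad.
Bracket: H₀ sin φ sin δ + cos φ cos δ sin H₀ = 0.8678×-0.89259×0.31045 + 0.45088×0.95059×0.76289 = -0.240471 + 0.326976 = 0.086505.
Q̄ = (S₀/π) × [bracket] = (1361/π) × 0.086505 = 37.476 W/m².
— Configuration B (φ=+72.3°):
cos H₀ = −tan(+72.3°) tan(+18.086°) = -1.0233 ≤ −1 ⇒ polar day, H₀ = π.
Bracket: H₀ sin φ sin δ + cos φ cos δ sin H₀ = 3.1416×0.95266×0.31045 + 0.30403×0.95059×0.00000 = 0.929139 + 0.000000 = 0.929139.
Q̄ = (S₀/π) × [bracket] = (1361/π) × 0.929139 = 402.52 W/m².
Ratio Q̄_A / Q̄_B = 37.476 / 402.52 = 0.09310.

Q̄_A / Q̄_B ≈ 0.0931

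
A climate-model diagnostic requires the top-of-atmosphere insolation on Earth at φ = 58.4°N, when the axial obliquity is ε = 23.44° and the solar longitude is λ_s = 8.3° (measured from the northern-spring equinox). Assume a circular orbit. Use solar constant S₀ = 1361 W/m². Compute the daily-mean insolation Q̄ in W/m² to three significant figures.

Q̄ ≈ 261 W/m²

Solar declination: sin δ = sin ε · sin λ_s = sin 23.44° × sin 8.3° = 0.05742, so δ = +3.292°.
cos H₀ = −tan(+58.4°) tan(+3.292°) = -0.0935, H₀ = 1.6644 rad.
Bracket: H₀ sin φ sin δ + cos φ cos δ sin H₀ = 1.6644×0.85173×0.05742 + 0.52399×0.99835×0.99562 = 0.081400 + 0.520834 = 0.602234.
Q̄ = (S₀/π) × [bracket] = (1361/π) × 0.602234 = 260.9 W/m².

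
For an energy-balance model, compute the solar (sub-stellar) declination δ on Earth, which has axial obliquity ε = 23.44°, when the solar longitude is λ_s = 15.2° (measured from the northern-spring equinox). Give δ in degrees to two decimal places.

sin δ = sin ε · sin λ_s = sin 23.44° × sin 15.2° = 0.104296.
δ = arcsin(0.104296) = +5.99°.

δ = +5.99°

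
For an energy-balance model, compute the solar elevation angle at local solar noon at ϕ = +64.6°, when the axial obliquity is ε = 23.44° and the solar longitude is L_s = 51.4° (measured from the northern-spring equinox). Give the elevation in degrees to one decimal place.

43.5°

Solar declination: sin δ = sin ε · sin L_s = sin 23.44° × sin 51.4° = 0.31088, so δ = +18.112°.
At local noon the hour angle is zero, so the zenith angle equals |ϕ − δ| = |+64.6° − (+18.112°)| = 46.488°.
Elevation = 90° − 46.488° = 43.5°.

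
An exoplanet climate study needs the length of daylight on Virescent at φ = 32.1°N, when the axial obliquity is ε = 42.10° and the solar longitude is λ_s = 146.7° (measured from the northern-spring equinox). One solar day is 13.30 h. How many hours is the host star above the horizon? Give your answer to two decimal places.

Solar declination: sin δ = sin ε · sin λ_s = sin 42.10° × sin 146.7° = 0.36808, so δ = +21.597°.
cos H₀ = −tan φ · tan δ = −tan(+32.1°) × tan(+21.597°) = -0.2483, so H₀ = 1.8218 rad = 104.38°.
Daylight = 2H₀/(2π) × 13.30 h = (1.8218/π) × 13.30 = 7.71 h.

7.71 h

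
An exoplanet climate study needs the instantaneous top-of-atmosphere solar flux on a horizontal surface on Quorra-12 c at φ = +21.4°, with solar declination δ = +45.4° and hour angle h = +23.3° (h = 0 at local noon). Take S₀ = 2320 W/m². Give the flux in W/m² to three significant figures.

cos θ_z = sin φ sin δ + cos φ cos δ cos h = 0.259802 + 0.600429 = 0.860231.
Flux = S₀ · cos θ_z = 2320 × 0.860231 = 1996 W/m².

2.00e+03 W/m²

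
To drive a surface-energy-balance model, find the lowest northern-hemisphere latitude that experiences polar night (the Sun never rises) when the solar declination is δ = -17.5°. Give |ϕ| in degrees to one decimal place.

|ϕ| = 72.5°

Polar night requires cos h₀ = −tan ϕ tan δ ≥ 1, i.e. tan ϕ tan δ ≤ −1.
The boundary is |tan ϕ| · |tan δ| = 1, so |ϕ| = 90° − |δ| = 90° − 17.5° = 72.5° in the northern hemisphere.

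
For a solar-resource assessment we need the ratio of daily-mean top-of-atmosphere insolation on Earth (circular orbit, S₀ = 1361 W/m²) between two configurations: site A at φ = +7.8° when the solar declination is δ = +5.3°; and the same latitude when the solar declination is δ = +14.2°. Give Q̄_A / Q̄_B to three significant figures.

— Configuration A (φ=+7.8°):
cos H₀ = −tan(+7.8°) tan(+5.300°) = -0.0127, H₀ = 1.5835 rad.
Bracket: H₀ sin φ sin δ + cos φ cos δ sin H₀ = 1.5835×0.13572×0.09237 + 0.99075×0.99572×0.99992 = 0.019851 + 0.986431 = 1.006282.
Q̄ = (S₀/π) × [bracket] = (1361/π) × 1.006282 = 435.94 W/m².
— Configuration B (φ=+7.8°):
cos H₀ = −tan(+7.8°) tan(+14.200°) = -0.0347, H₀ = 1.6055 rad.
Bracket: H₀ sin φ sin δ + cos φ cos δ sin H₀ = 1.6055×0.13572×0.24531 + 0.99075×0.96945×0.99940 = 0.053453 + 0.959906 = 1.013359.
Q̄ = (S₀/π) × [bracket] = (1361/π) × 1.013359 = 439.01 W/m².
Ratio Q̄_A / Q̄_B = 435.94 / 439.01 = 0.9930.

Q̄_A / Q̄_B ≈ 0.993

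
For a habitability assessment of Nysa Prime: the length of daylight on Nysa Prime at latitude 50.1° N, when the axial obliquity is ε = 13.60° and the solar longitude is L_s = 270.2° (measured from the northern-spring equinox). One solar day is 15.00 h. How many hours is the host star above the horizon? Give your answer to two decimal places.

Solar declination: sin δ = sin ε · sin L_s = sin 13.60° × sin 270.2° = -0.23514, so δ = -13.600°.
cos h₀ = −tan ϕ · tan δ = −tan(+50.1°) × tan(-13.600°) = 0.2893, so h₀ = 1.2773 rad = 73.18°.
Daylight = 2h₀/(2π) × 15.00 h = (1.2773/π) × 15.00 = 6.10 h.

6.10 h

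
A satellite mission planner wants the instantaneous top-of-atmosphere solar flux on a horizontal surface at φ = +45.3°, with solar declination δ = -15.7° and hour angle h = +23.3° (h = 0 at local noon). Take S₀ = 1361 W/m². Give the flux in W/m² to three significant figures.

585 W/m²

cos θ_z = sin φ sin δ + cos φ cos δ cos h = -0.192343 + 0.621928 = 0.429585.
Flux = S₀ · cos θ_z = 1361 × 0.429585 = 584.7 W/m².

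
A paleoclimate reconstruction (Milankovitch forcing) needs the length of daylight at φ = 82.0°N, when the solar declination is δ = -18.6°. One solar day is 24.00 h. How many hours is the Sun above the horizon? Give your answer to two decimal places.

cos H₀ = −tan φ · tan δ = 2.3946 ≥ 1, so the Sun never rises (polar night) and H₀ = 0.
Daylight = 2H₀/(2π) × 24.00 h = (0.0000/π) × 24.00 = 0.00 h.

0.00 h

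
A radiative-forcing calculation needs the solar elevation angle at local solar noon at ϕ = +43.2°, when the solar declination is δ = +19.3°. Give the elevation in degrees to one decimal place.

66.1°

At local noon the hour angle is zero, so the zenith angle equals |ϕ − δ| = |+43.2° − (+19.300°)| = 23.900°.
Elevation = 90° − 23.900° = 66.1°.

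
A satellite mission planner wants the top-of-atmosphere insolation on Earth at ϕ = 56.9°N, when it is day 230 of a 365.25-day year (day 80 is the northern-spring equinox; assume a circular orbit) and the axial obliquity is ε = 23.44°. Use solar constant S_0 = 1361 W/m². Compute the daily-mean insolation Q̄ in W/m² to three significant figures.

Solar longitude: L_s = 360° × (230 − 80)/365.25 = 147.844°.
sin δ = sin 23.44° × sin 147.844° = 0.21171, so δ = +12.223°.
cos h₀ = −tan(+56.9°) tan(+12.223°) = -0.3323, h₀ = 1.9095 rad.
Bracket: h₀ sin ϕ sin δ + cos ϕ cos δ sin h₀ = 1.9095×0.83772×0.21171 + 0.54610×0.97733×0.94317 = 0.338657 + 0.503389 = 0.842046.
Q̄ = (S_0/π) × [bracket] = (1361/π) × 0.842046 = 364.8 W/m².

Q̄ ≈ 365 W/m²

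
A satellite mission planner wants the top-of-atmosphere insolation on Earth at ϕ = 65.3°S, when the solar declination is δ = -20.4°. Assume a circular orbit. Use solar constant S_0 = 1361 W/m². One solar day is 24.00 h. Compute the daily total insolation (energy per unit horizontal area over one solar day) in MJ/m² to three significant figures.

38.4 MJ/m²

cos h₀ = −tan(-65.3°) tan(-20.400°) = -0.8086, h₀ = 2.5125 rad.
Bracket: h₀ sin ϕ sin δ + cos ϕ cos δ sin h₀ = 2.5125×-0.90851×-0.34857 + 0.41787×0.93728×0.58841 = 0.795657 + 0.230457 = 1.026114.
Q̄ = (S_0/π) × [bracket] = (1361/π) × 1.026114 = 444.53 W/m².
Daily total = Q̄ × 24.00 h × 3600 s/h = 444.53 × 24.00 × 3600 / 10⁶ = 38.41 MJ/m².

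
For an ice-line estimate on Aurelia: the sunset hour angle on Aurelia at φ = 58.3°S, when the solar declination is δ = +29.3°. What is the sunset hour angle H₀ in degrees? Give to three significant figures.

H₀ = 24.7°

cos H₀ = −tan φ · tan δ = −tan(-58.3°) × tan(+29.300°) = 0.9086, so H₀ = 0.4308 rad = 24.68°.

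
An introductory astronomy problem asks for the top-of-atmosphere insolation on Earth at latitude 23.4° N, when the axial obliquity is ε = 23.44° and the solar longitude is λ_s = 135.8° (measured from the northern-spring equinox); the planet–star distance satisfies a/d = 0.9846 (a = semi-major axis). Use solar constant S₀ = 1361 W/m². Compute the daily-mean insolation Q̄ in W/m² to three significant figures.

Solar declination: sin δ = sin ε · sin λ_s = sin 23.44° × sin 135.8° = 0.27732, so δ = +16.101°.
cos H₀ = −tan(+23.4°) tan(+16.101°) = -0.1249, H₀ = 1.6960 rad.
Bracket: H₀ sin φ sin δ + cos φ cos δ sin H₀ = 1.6960×0.39715×0.27732 + 0.91775×0.96078×0.99217 = 0.186793 + 0.874852 = 1.061645.
Inverse-square distance factor (a/d)² = 0.9846² = 0.969437.
Q̄ = (S₀/π) × 0.969437 × [bracket] = (1361/π) × 0.969437 × 1.061645 = 445.9 W/m².

Q̄ ≈ 446 W/m²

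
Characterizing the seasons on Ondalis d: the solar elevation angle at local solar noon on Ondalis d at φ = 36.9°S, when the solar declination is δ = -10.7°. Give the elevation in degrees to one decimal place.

63.8°

At local noon the hour angle is zero, so the zenith angle equals |φ − δ| = |-36.9° − (-10.700°)| = 26.200°.
Elevation = 90° − 26.200° = 63.8°.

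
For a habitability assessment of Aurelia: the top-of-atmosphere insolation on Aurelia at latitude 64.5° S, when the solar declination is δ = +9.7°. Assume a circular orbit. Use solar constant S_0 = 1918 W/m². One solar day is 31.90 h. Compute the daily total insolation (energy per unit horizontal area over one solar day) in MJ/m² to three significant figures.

cos h₀ = −tan(-64.5°) tan(+9.700°) = 0.3584, h₀ = 1.2043 rad.
Bracket: h₀ sin ϕ sin δ + cos ϕ cos δ sin h₀ = 1.2043×-0.90259×0.16849 + 0.43051×0.98570×0.93358 = -0.183147 + 0.396168 = 0.213021.
Q̄ = (S_0/π) × [bracket] = (1918/π) × 0.213021 = 130.05 W/m².
Daily total = Q̄ × 31.90 h × 3600 s/h = 130.05 × 31.90 × 3600 / 10⁶ = 14.93 MJ/m².

14.9 MJ/m²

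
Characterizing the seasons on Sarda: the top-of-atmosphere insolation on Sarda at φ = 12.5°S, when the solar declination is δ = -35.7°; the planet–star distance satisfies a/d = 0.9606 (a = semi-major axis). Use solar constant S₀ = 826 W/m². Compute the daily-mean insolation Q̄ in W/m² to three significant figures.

cos H₀ = −tan(-12.5°) tan(-35.700°) = -0.1593, H₀ = 1.7308 rad.
Bracket: H₀ sin φ sin δ + cos φ cos δ sin H₀ = 1.7308×-0.21644×-0.58354 + 0.97630×0.81208×0.98723 = 0.218602 + 0.782709 = 1.001311.
Inverse-square distance factor (a/d)² = 0.9606² = 0.922752.
Q̄ = (S₀/π) × 0.922752 × [bracket] = (826/π) × 0.922752 × 1.001311 = 242.9 W/m².

Q̄ ≈ 243 W/m²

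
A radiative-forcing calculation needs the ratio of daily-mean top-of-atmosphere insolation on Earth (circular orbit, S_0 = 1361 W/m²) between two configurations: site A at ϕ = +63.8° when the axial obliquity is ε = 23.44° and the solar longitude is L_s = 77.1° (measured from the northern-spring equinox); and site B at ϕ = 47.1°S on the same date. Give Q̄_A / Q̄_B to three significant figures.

— Configuration A (ϕ=+63.8°):
Solar declination: sin δ = sin ε · sin L_s = sin 23.44° × sin 77.1° = 0.38775, so δ = +22.814°.
cos h₀ = −tan(+63.8°) tan(+22.814°) = -0.8549, h₀ = 2.5961 rad.
Bracket: h₀ sin ϕ sin δ + cos ϕ cos δ sin h₀ = 2.5961×0.89726×0.38775 + 0.44151×0.92177×0.51881 = 0.903216 + 0.211140 = 1.114356.
Q̄ = (S_0/π) × [bracket] = (1361/π) × 1.114356 = 482.76 W/m².
— Configuration B (ϕ=-47.1°):
cos h₀ = −tan(-47.1°) tan(+22.814°) = 0.4527, h₀ = 1.1010 rad.
Bracket: h₀ sin ϕ sin δ + cos ϕ cos δ sin h₀ = 1.1010×-0.73254×0.38775 + 0.68072×0.92177×0.89167 = -0.312731 + 0.559494 = 0.246763.
Q̄ = (S_0/π) × [bracket] = (1361/π) × 0.246763 = 106.90 W/m².
Ratio Q̄_A / Q̄_B = 482.76 / 106.90 = 4.516.

Q̄_A / Q̄_B ≈ 4.52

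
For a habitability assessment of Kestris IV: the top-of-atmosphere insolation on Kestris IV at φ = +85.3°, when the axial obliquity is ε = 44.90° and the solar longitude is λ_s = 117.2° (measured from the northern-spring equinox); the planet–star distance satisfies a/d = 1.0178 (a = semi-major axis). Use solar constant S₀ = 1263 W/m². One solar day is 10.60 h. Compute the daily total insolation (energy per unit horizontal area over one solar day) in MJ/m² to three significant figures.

31.2 MJ/m²

Solar declination: sin δ = sin ε · sin λ_s = sin 44.90° × sin 117.2° = 0.62781, so δ = +38.889°.
cos H₀ = −tan(+85.3°) tan(+38.889°) = -9.8106 ≤ −1 ⇒ polar day, H₀ = π.
Bracket: H₀ sin φ sin δ + cos φ cos δ sin H₀ = 3.1416×0.99664×0.62781 + 0.08194×0.77836×0.00000 = 1.965701 + 0.000000 = 1.965701.
Inverse-square distance factor (a/d)² = 1.0178² = 1.035917.
Q̄ = (S₀/π) × 1.035917 × [bracket] = (1263/π) × 1.035917 × 1.965701 = 818.65 W/m².
Daily total = Q̄ × 10.60 h × 3600 s/h = 818.65 × 10.60 × 3600 / 10⁶ = 31.24 MJ/m².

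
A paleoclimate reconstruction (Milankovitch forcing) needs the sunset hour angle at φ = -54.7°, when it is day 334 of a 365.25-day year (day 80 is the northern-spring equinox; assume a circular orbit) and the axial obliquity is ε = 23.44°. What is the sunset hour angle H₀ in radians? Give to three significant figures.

H₀ = 2.18 rad

Solar longitude: λ_s = 360° × (334 − 80)/365.25 = 250.349°.
sin δ = sin 23.44° × sin 250.349° = -0.37462, so δ = -22.001°.
cos H₀ = −tan φ · tan δ = −tan(-54.7°) × tan(-22.001°) = -0.5707, so H₀ = 2.1781 rad = 124.80°.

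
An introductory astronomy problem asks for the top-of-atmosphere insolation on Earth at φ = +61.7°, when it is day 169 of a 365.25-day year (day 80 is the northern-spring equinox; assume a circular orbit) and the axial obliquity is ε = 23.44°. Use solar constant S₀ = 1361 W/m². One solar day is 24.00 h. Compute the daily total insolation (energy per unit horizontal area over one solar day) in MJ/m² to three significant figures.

Solar longitude: λ_s = 360° × (169 − 80)/365.25 = 87.721°.
sin δ = sin 23.44° × sin 87.721° = 0.39747, so δ = +23.420°.
cos H₀ = −tan(+61.7°) tan(+23.420°) = -0.8045, H₀ = 2.5056 rad.
Bracket: H₀ sin φ sin δ + cos φ cos δ sin H₀ = 2.5056×0.88048×0.39747 + 0.47409×0.91761×0.59400 = 0.876871 + 0.258408 = 1.135279.
Q̄ = (S₀/π) × [bracket] = (1361/π) × 1.135279 = 491.83 W/m².
Daily total = Q̄ × 24.00 h × 3600 s/h = 491.83 × 24.00 × 3600 / 10⁶ = 42.49 MJ/m².

42.5 MJ/m²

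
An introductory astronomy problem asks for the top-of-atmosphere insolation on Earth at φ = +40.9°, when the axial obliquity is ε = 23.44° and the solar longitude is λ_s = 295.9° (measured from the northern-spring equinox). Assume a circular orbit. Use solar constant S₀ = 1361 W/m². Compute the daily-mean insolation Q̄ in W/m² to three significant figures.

Q̄ ≈ 163 W/m²

Solar declination: sin δ = sin ε · sin λ_s = sin 23.44° × sin 295.9° = -0.35783, so δ = -20.967°.
cos H₀ = −tan(+40.9°) tan(-20.967°) = 0.3319, H₀ = 1.2324 rad.
Bracket: H₀ sin φ sin δ + cos φ cos δ sin H₀ = 1.2324×0.65474×-0.35783 + 0.75585×0.93379×0.94330 = -0.288734 + 0.665786 = 0.377052.
Q̄ = (S₀/π) × [bracket] = (1361/π) × 0.377052 = 163.3 W/m².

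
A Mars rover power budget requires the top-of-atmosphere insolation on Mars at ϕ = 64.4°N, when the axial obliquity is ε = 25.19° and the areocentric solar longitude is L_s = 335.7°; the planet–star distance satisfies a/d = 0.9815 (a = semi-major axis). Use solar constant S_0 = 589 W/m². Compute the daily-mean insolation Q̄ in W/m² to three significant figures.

Q̄ ≈ 37.4 W/m²

sin δ = sin 25.19° × sin 335.7° = -0.17515, so δ = -10.087°.
cos h₀ = −tan(+64.4°) tan(-10.087°) = 0.3713, h₀ = 1.1904 rad.
Bracket: h₀ sin ϕ sin δ + cos ϕ cos δ sin h₀ = 1.1904×0.90183×-0.17515 + 0.43209×0.98454×0.92851 = -0.188030 + 0.394997 = 0.206967.
Inverse-square distance factor (a/d)² = 0.9815² = 0.963342.
Q̄ = (S_0/π) × 0.963342 × [bracket] = (589/π) × 0.963342 × 0.206967 = 37.38 W/m².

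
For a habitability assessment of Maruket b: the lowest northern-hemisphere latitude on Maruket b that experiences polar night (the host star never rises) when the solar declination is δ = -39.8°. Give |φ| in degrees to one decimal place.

Polar night requires cos H₀ = −tan φ tan δ ≥ 1, i.e. tan φ tan δ ≤ −1.
The boundary is |tan φ| · |tan δ| = 1, so |φ| = 90° − |δ| = 90° − 39.8° = 50.2° in the northern hemisphere.

|φ| = 50.2°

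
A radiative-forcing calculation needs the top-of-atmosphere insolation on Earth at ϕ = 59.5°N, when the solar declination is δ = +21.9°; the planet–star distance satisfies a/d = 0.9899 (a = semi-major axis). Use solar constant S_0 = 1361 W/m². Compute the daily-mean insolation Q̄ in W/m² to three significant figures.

cos h₀ = −tan(+59.5°) tan(+21.900°) = -0.6825, h₀ = 2.3219 rad.
Bracket: h₀ sin ϕ sin δ + cos ϕ cos δ sin h₀ = 2.3219×0.86163×0.37299 + 0.50754×0.92784×0.73093 = 0.746211 + 0.344207 = 1.090418.
Inverse-square distance factor (a/d)² = 0.9899² = 0.979902.
Q̄ = (S_0/π) × 0.979902 × [bracket] = (1361/π) × 0.979902 × 1.090418 = 462.9 W/m².

Q̄ ≈ 463 W/m²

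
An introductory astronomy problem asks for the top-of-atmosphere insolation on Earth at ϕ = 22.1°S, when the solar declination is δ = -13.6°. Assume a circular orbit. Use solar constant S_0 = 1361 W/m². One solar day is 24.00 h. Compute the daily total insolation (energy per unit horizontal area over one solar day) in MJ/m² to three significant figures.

cos h₀ = −tan(-22.1°) tan(-13.600°) = -0.0982, h₀ = 1.6692 rad.
Bracket: h₀ sin ϕ sin δ + cos ϕ cos δ sin h₀ = 1.6692×-0.37622×-0.23514 + 0.92653×0.97196×0.99516 = 0.147665 + 0.896191 = 1.043856.
Q̄ = (S_0/π) × [bracket] = (1361/π) × 1.043856 = 452.22 W/m².
Daily total = Q̄ × 24.00 h × 3600 s/h = 452.22 × 24.00 × 3600 / 10⁶ = 39.07 MJ/m².

39.1 MJ/m²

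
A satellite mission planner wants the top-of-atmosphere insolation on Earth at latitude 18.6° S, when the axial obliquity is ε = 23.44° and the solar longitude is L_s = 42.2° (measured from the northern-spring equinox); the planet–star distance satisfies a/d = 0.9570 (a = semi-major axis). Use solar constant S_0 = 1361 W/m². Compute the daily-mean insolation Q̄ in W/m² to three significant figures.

Q̄ ≈ 311 W/m²

Solar declination: sin δ = sin ε · sin L_s = sin 23.44° × sin 42.2° = 0.26720, so δ = +15.498°.
cos h₀ = −tan(-18.6°) tan(+15.498°) = 0.0933, h₀ = 1.4773 rad.
Bracket: h₀ sin ϕ sin δ + cos ϕ cos δ sin h₀ = 1.4773×-0.31896×0.26720 + 0.94777×0.96364×0.99564 = -0.125905 + 0.909327 = 0.783422.
Inverse-square distance factor (a/d)² = 0.9570² = 0.915849.
Q̄ = (S_0/π) × 0.915849 × [bracket] = (1361/π) × 0.915849 × 0.783422 = 310.8 W/m².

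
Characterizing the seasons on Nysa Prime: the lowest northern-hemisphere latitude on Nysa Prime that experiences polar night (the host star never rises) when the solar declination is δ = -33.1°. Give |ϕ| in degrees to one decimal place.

Polar night requires cos h₀ = −tan ϕ tan δ ≥ 1, i.e. tan ϕ tan δ ≤ −1.
The boundary is |tan ϕ| · |tan δ| = 1, so |ϕ| = 90° − |δ| = 90° − 33.1° = 56.9° in the northern hemisphere.

|ϕ| = 56.9°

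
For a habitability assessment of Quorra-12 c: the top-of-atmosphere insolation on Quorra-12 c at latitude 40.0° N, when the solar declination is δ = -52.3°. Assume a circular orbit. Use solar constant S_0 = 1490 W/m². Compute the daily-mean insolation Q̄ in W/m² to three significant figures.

cos h₀ = −tan(+40.0°) tan(-52.300°) = 1.0857 ≥ 1 ⇒ polar night, h₀ = 0 and Q̄ = 0.

Q̄ ≈ 0.00 W/m²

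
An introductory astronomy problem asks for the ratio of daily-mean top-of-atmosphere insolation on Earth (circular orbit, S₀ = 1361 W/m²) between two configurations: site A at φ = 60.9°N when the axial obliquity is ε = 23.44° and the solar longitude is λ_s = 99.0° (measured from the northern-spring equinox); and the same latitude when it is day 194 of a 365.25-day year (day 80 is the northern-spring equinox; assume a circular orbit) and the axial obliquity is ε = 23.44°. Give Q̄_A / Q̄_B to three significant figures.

Q̄_A / Q̄_B ≈ 1.05

— Configuration A (φ=+60.9°):
Solar declination: sin δ = sin ε · sin λ_s = sin 23.44° × sin 99.0° = 0.39289, so δ = +23.135°.
cos H₀ = −tan(+60.9°) tan(+23.135°) = -0.7676, H₀ = 2.4459 rad.
Bracket: H₀ sin φ sin δ + cos φ cos δ sin H₀ = 2.4459×0.87377×0.39289 + 0.48634×0.91959×0.64091 = 0.839666 + 0.286636 = 1.126302.
Q̄ = (S₀/π) × [bracket] = (1361/π) × 1.126302 = 487.94 W/m².
— Configuration B (φ=+60.9°):
Solar longitude: λ_s = 360° × (194 − 80)/365.25 = 112.361°.
sin δ = sin 23.44° × sin 112.361° = 0.36788, so δ = +21.585°.
cos H₀ = −tan(+60.9°) tan(+21.585°) = -0.7108, H₀ = 2.3614 rad.
Bracket: H₀ sin φ sin δ + cos φ cos δ sin H₀ = 2.3614×0.87377×0.36788 + 0.48634×0.92987×0.70341 = 0.759054 + 0.318105 = 1.077159.
Q̄ = (S₀/π) × [bracket] = (1361/π) × 1.077159 = 466.65 W/m².
Ratio Q̄_A / Q̄_B = 487.94 / 466.65 = 1.046.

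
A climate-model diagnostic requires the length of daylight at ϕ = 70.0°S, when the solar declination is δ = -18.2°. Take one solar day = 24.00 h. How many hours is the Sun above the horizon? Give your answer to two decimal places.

cos h₀ = −tan ϕ · tan δ = −tan(-70.0°) × tan(-18.200°) = -0.9033, so h₀ = 2.6983 rad = 154.60°.
Daylight = 2h₀/(2π) × 24.00 h = (2.6983/π) × 24.00 = 20.61 h.

20.61 h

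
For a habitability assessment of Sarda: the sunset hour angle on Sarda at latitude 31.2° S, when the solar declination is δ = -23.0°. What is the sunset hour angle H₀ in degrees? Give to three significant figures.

cos H₀ = −tan φ · tan δ = −tan(-31.2°) × tan(-23.000°) = -0.2571, so H₀ = 1.8308 rad = 104.90°.

H₀ = 105°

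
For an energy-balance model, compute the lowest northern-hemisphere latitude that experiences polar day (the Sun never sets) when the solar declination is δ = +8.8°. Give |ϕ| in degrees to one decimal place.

Polar day requires cos h₀ = −tan ϕ tan δ ≤ −1, i.e. tan ϕ tan δ ≥ 1.
The boundary is |tan ϕ| · |tan δ| = 1, so |ϕ| = 90° − |δ| = 90° − 8.8° = 81.2° in the northern hemisphere.

|ϕ| = 81.2°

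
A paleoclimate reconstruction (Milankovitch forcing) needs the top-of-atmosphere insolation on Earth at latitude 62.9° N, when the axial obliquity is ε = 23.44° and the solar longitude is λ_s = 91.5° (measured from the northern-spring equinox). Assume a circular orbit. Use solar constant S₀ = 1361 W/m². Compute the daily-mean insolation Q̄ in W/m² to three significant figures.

Solar declination: sin δ = sin ε · sin λ_s = sin 23.44° × sin 91.5° = 0.39765, so δ = +23.431°.
cos H₀ = −tan(+62.9°) tan(+23.431°) = -0.8469, H₀ = 2.5810 rad.
Bracket: H₀ sin φ sin δ + cos φ cos δ sin H₀ = 2.5810×0.89021×0.39765 + 0.45554×0.91754×0.53172 = 0.913653 + 0.222246 = 1.135899.
Q̄ = (S₀/π) × [bracket] = (1361/π) × 1.135899 = 492.1 W/m².

Q̄ ≈ 492 W/m²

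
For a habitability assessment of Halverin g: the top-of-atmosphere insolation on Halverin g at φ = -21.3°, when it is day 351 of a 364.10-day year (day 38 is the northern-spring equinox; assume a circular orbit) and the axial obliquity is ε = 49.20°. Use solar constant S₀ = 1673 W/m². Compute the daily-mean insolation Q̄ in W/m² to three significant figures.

Solar longitude: λ_s = 360° × (351 − 38)/364.10 = 309.475°.
sin δ = sin 49.20° × sin 309.475° = -0.58432, so δ = -35.755°.
cos H₀ = −tan(-21.3°) tan(-35.755°) = -0.2807, H₀ = 1.8554 rad.
Bracket: H₀ sin φ sin δ + cos φ cos δ sin H₀ = 1.8554×-0.36325×-0.58432 + 0.93169×0.81152×0.95979 = 0.393817 + 0.725683 = 1.119500.
Q̄ = (S₀/π) × [bracket] = (1673/π) × 1.119500 = 596.2 W/m².

Q̄ ≈ 596 W/m²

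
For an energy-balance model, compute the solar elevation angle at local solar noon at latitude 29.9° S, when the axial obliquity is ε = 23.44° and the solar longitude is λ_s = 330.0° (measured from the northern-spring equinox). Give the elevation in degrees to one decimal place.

71.6°

Solar declination: sin δ = sin ε · sin λ_s = sin 23.44° × sin 330.0° = -0.19889, so δ = -11.472°.
At local noon the hour angle is zero, so the zenith angle equals |φ − δ| = |-29.9° − (-11.472°)| = 18.428°.
Elevation = 90° − 18.428° = 71.6°.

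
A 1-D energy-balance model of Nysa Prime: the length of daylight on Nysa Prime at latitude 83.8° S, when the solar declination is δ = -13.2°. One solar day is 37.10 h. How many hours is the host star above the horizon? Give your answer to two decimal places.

Sunrise equation: cos H₀ = −tan φ · tan δ = -2.1590 ≤ −1, so the host star never sets (polar day) and H₀ = π.
Daylight = 2H₀/(2π) × 37.10 h = (3.1416/π) × 37.10 = 37.10 h.

37.10 h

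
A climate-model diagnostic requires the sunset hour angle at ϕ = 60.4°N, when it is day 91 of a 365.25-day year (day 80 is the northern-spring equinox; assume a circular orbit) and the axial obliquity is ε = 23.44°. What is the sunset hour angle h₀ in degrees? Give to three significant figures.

h₀ = 97.6°

Solar longitude: L_s = 360° × (91 − 80)/365.25 = 10.842°.
sin δ = sin 23.44° × sin 10.842° = 0.07482, so δ = +4.291°.
cos h₀ = −tan ϕ · tan δ = −tan(+60.4°) × tan(+4.291°) = -0.1321, so h₀ = 1.7033 rad = 97.59°.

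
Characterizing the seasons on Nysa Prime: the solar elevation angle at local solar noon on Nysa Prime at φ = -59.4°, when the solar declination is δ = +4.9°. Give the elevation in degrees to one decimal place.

At local noon the hour angle is zero, so the zenith angle equals |φ − δ| = |-59.4° − (+4.900°)| = 64.300°.
Elevation = 90° − 64.300° = 25.7°.

25.7°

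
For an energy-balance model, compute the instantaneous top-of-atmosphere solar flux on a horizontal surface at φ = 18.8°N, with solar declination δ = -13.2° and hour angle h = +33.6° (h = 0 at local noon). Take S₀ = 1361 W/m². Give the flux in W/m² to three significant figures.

cos θ_z = sin φ sin δ + cos φ cos δ cos h = -0.073590 + 0.767652 = 0.694062.
Flux = S₀ · cos θ_z = 1361 × 0.694062 = 944.6 W/m².

945 W/m²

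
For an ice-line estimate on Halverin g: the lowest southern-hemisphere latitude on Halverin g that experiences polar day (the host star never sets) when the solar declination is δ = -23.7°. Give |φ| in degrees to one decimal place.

|φ| = 66.3°

Polar day requires cos H₀ = −tan φ tan δ ≤ −1, i.e. tan φ tan δ ≥ 1.
The boundary is |tan φ| · |tan δ| = 1, so |φ| = 90° − |δ| = 90° − 23.7° = 66.3° in the southern hemisphere.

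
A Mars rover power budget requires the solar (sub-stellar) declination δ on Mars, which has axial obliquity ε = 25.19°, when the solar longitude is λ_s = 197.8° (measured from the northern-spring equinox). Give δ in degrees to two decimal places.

δ = -7.48°

sin δ = sin ε · sin λ_s = sin 25.19° × sin 197.8° = -0.130110.
δ = arcsin(-0.130110) = -7.48°.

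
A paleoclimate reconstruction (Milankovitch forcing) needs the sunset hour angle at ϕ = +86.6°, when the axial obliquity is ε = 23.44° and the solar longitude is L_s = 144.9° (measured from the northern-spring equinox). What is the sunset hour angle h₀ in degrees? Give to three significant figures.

h₀ = 180°

Solar declination: sin δ = sin ε · sin L_s = sin 23.44° × sin 144.9° = 0.22873, so δ = +13.222°.
Sunrise equation: cos h₀ = −tan ϕ · tan δ = -3.9548 ≤ −1, so the Sun never sets (polar day) and h₀ = π.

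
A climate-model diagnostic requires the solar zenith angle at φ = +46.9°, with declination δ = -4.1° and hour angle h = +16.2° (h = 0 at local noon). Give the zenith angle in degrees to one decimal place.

cos θ_z = sin φ sin δ + cos φ cos δ cos h = -0.052205 + 0.654464 = 0.602259.
θ_z = arccos(0.602259) = 53.0°.

θ_z = 53.0°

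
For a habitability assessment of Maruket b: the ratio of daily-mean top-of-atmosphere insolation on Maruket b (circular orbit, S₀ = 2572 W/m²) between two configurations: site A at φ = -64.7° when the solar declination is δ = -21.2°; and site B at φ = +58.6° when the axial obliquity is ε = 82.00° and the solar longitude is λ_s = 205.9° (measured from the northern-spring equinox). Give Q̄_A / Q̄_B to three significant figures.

— Configuration A (φ=-64.7°):
cos H₀ = −tan(-64.7°) tan(-21.200°) = -0.8206, H₀ = 2.5332 rad.
Bracket: H₀ sin φ sin δ + cos φ cos δ sin H₀ = 2.5332×-0.90408×-0.36162 + 0.42736×0.93232×0.57157 = 0.828188 + 0.227734 = 1.055922.
Q̄ = (S₀/π) × [bracket] = (2572/π) × 1.055922 = 864.48 W/m².
— Configuration B (φ=+58.6°):
Solar declination: sin δ = sin ε · sin λ_s = sin 82.00° × sin 205.9° = -0.43255, so δ = -25.630°.
cos H₀ = −tan(+58.6°) tan(-25.630°) = 0.7860, H₀ = 0.6665 rad.
Bracket: H₀ sin φ sin δ + cos φ cos δ sin H₀ = 0.6665×0.85355×-0.43255 + 0.52101×0.90161×0.61827 = -0.246074 + 0.290431 = 0.044357.
Q̄ = (S₀/π) × [bracket] = (2572/π) × 0.044357 = 36.315 W/m².
Ratio Q̄_A / Q̄_B = 864.48 / 36.315 = 23.81.

Q̄_A / Q̄_B ≈ 23.8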